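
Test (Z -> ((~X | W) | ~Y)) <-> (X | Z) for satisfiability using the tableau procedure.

Satisfiable

Initial set: {((Z -> ((~X | W) | ~Y)) <-> (X | Z))}.
((Z -> ((~X | W) | ~Y)) <-> (X | Z)): β-rule — branch into (Z -> ((~X | W) | ~Y)), (X | Z)  //  ~(Z -> ((~X | W) | ~Y)), ~(X | Z).
  branch 1 (add (Z -> ((~X | W) | ~Y)), (X | Z)):
    (Z -> ((~X | W) | ~Y)): β-rule — branch into ~Z  //  ((~X | W) | ~Y).
      branch 1.1 (add ~Z):
        (X | Z): β-rule — branch into X  //  Z.
          branch 1.1.1 (add X):
            ○ open, literals {X=true, Z=false}.
          branch 1.1.2 (add Z):
            × closes — contains both Z and ~Z.
      branch 1.2 (add ((~X | W) | ~Y)):
        (X | Z): β-rule — branch into X  //  Z.
          branch 1.2.1 (add X):
            ((~X | W) | ~Y): β-rule — branch into (~X | W)  //  ~Y.
              branch 1.2.1.1 (add (~X | W)):
                (~X | W): β-rule — branch into ~X  //  W.
                  branch 1.2.1.1.1 (add ~X):
                    × closes — contains both X and ~X.
                  branch 1.2.1.1.2 (add W):
                    ○ open, literals {W=true, X=true}.
              branch 1.2.1.2 (add ~Y):
                ○ open, literals {X=true, Y=false}.
          branch 1.2.2 (add Z):
            ((~X | W) | ~Y): β-rule — branch into (~X | W)  //  ~Y.
              branch 1.2.2.1 (add (~X | W)):
                (~X | W): β-rule — branch into ~X  //  W.
                  branch 1.2.2.1.1 (add ~X):
                    ○ open, literals {X=false, Z=true}.
                  branch 1.2.2.1.2 (add W):
                    ○ open, literals {W=true, Z=true}.
              branch 1.2.2.2 (add ~Y):
                ○ open, literals {Y=false, Z=true}.
  branch 2 (add ~(Z -> ((~X | W) | ~Y)), ~(X | Z)):
    ~(Z -> ((~X | W) | ~Y)): α-rule — add Z, ~((~X | W) | ~Y).
    ~(X | Z): α-rule — add ~X, ~Z.
    × closes — contains both Z and ~Z.
3 branches closed, 6 open.
An open branch gives a satisfying assignment: X=true, Z=false.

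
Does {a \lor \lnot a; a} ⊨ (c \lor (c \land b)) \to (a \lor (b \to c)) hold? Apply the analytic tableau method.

Yes

Initial set: {(a \lor \lnot a); a; \lnot ((c \lor (c \land b)) \to (a \lor (b \to c)))}.
\lnot ((c \lor (c \land b)) \to (a \lor (b \to c))): α-rule — add (c \lor (c \land b)), \lnot (a \lor (b \to c)).
\lnot (a \lor (b \to c)): α-rule — add \lnot a, \lnot (b \to c).
× closes — contains both a and \lnot a.
All 1 branch closes.
Every branch closed, so the premises entail the conclusion.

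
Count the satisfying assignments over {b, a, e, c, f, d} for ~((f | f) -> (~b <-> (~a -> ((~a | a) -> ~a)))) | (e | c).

Initial set: {(~((f | f) -> (~b <-> (~a -> ((~a | a) -> ~a)))) | (e | c))}.
(~((f | f) -> (~b <-> (~a -> ((~a | a) -> ~a)))) | (e | c)): β-rule — branch into ~((f | f) -> (~b <-> (~a -> ((~a | a) -> ~a))))  //  (e | c).
  branch 1 (add ~((f | f) -> (~b <-> (~a -> ((~a | a) -> ~a))))):
    ~((f | f) -> (~b <-> (~a -> ((~a | a) -> ~a)))): α-rule — add (f | f), ~(~b <-> (~a -> ((~a | a) -> ~a))).
    (f | f): β-rule — branch into f  //  f.
      branch 1.1 (add f):
        ~(~b <-> (~a -> ((~a | a) -> ~a))): β-rule — branch into ~b, ~(~a -> ((~a | a) -> ~a))  //  ~~b, (~a -> ((~a | a) -> ~a)).
          branch 1.1.1 (add ~b, ~(~a -> ((~a | a) -> ~a))):
            ~(~a -> ((~a | a) -> ~a)): α-rule — add ~a, ~((~a | a) -> ~a).
            ~((~a | a) -> ~a): α-rule — add (~a | a), ~~a.
            × closes — contains both a and ~a.
          branch 1.1.2 (add ~~b, (~a -> ((~a | a) -> ~a))):
            (~a -> ((~a | a) -> ~a)): β-rule — branch into ~~a  //  ((~a | a) -> ~a).
              branch 1.1.2.1 (add ~~a):
                ○ open, literals {a=1, b=1, f=1}.
              branch 1.1.2.2 (add ((~a | a) -> ~a)):
                ((~a | a) -> ~a): β-rule — branch into ~(~a | a)  //  ~a.
                  branch 1.1.2.2.1 (add ~(~a | a)):
                    ~(~a | a): α-rule — add ~~a, ~a.
                    × closes — contains both a and ~a.
                  branch 1.1.2.2.2 (add ~a):
                    ○ open, literals {a=0, b=1, f=1}.
      branch 1.2 (add f):
        ~(~b <-> (~a -> ((~a | a) -> ~a))): β-rule — branch into ~b, ~(~a -> ((~a | a) -> ~a))  //  ~~b, (~a -> ((~a | a) -> ~a)).
          branch 1.2.1 (add ~b, ~(~a -> ((~a | a) -> ~a))):
            ~(~a -> ((~a | a) -> ~a)): α-rule — add ~a, ~((~a | a) -> ~a).
            ~((~a | a) -> ~a): α-rule — add (~a | a), ~~a.
            × closes — contains both a and ~a.
          branch 1.2.2 (add ~~b, (~a -> ((~a | a) -> ~a))):
            (~a -> ((~a | a) -> ~a)): β-rule — branch into ~~a  //  ((~a | a) -> ~a).
              branch 1.2.2.1 (add ~~a):
                ○ open, literals {a=1, b=1, f=1}.
              branch 1.2.2.2 (add ((~a | a) -> ~a)):
                ((~a | a) -> ~a): β-rule — branch into ~(~a | a)  //  ~a.
                  branch 1.2.2.2.1 (add ~(~a | a)):
                    ~(~a | a): α-rule — add ~~a, ~a.
                    × closes — contains both a and ~a.
                  branch 1.2.2.2.2 (add ~a):
                    ○ open, literals {a=0, b=1, f=1}.
  branch 2 (add (e | c)):
    (e | c): β-rule — branch into e  //  c.
      branch 2.1 (add e):
        ○ open, literals {e=1}.
      branch 2.2 (add c):
        ○ open, literals {c=1}.
4 branches closed, 6 open.
Each open branch fixes some atoms; the unmentioned ones are free. Counting distinct full assignments: branch {a=1, b=1, f=1} (e, c, d) contributes 8 new; branch {a=0, b=1, f=1} (e, c, d) contributes 8 new; branch {a=1, b=1, f=1} (e, c, d) contributes 0 new; branch {a=0, b=1, f=1} (e, c, d) contributes 0 new; branch {e=1} (b, a, c, f, d) contributes 24 new; branch {c=1} (b, a, e, f, d) contributes 12 new. Total: 52.

52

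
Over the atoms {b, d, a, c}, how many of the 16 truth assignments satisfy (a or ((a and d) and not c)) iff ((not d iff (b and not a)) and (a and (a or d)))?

Initial set: {T ((a or ((a and d) and not c)) iff ((not d iff (b and not a)) and (a and (a or d))))}.
T ((a or ((a and d) and not c)) iff ((not d iff (b and not a)) and (a and (a or d)))): β-rule — branch into T (a or ((a and d) and not c)), T ((not d iff (b and not a)) and (a and (a or d)))  //  F (a or ((a and d) and not c)), F ((not d iff (b and not a)) and (a and (a or d))).
  branch 1 (add T (a or ((a and d) and not c)), T ((not d iff (b and not a)) and (a and (a or d)))):
    T ((not d iff (b and not a)) and (a and (a or d))): α-rule — add T (not d iff (b and not a)), T (a and (a or d)).
    T (a and (a or d)): α-rule — add T a, T (a or d).
    T (a or ((a and d) and not c)): β-rule — branch into T a  //  T ((a and d) and not c).
      branch 1.1 (add T a):
        T (not d iff (b and not a)): β-rule — branch into T not d, T (b and not a)  //  F not d, F (b and not a).
          branch 1.1.1 (add T not d, T (b and not a)):
            T (b and not a): α-rule — add T b, T not a.
            × closes — contains both a and not a.
          branch 1.1.2 (add F not d, F (b and not a)):
            T (a or d): β-rule — branch into T a  //  T d.
              branch 1.1.2.1 (add T a):
                F (b and not a): β-rule — branch into F b  //  F not a.
                  branch 1.1.2.1.1 (add F b):
                    ○ open, literals {a=1, b=0, d=1}.
                  branch 1.1.2.1.2 (add F not a):
                    ○ open, literals {a=1, d=1}.
              branch 1.1.2.2 (add T d):
                F (b and not a): β-rule — branch into F b  //  F not a.
                  branch 1.1.2.2.1 (add F b):
                    ○ open, literals {a=1, b=0, d=1}.
                  branch 1.1.2.2.2 (add F not a):
                    ○ open, literals {a=1, d=1}.
      branch 1.2 (add T ((a and d) and not c)):
        T ((a and d) and not c): α-rule — add T (a and d), T not c.
        T (a and d): α-rule — add T a, T d.
        T (not d iff (b and not a)): β-rule — branch into T not d, T (b and not a)  //  F not d, F (b and not a).
          branch 1.2.1 (add T not d, T (b and not a)):
            × closes — contains both d and not d.
          branch 1.2.2 (add F not d, F (b and not a)):
            T (a or d): β-rule — branch into T a  //  T d.
              branch 1.2.2.1 (add T a):
                F (b and not a): β-rule — branch into F b  //  F not a.
                  branch 1.2.2.1.1 (add F b):
                    ○ open, literals {a=1, b=0, c=0, d=1}.
                  branch 1.2.2.1.2 (add F not a):
                    ○ open, literals {a=1, c=0, d=1}.
              branch 1.2.2.2 (add T d):
                F (b and not a): β-rule — branch into F b  //  F not a.
                  branch 1.2.2.2.1 (add F b):
                    ○ open, literals {a=1, b=0, c=0, d=1}.
                  branch 1.2.2.2.2 (add F not a):
                    ○ open, literals {a=1, c=0, d=1}.
  branch 2 (add F (a or ((a and d) and not c)), F ((not d iff (b and not a)) and (a and (a or d)))):
    F (a or ((a and d) and not c)): α-rule — add F a, F ((a and d) and not c).
    F ((not d iff (b and not a)) and (a and (a or d))): β-rule — branch into F (not d iff (b and not a))  //  F (a and (a or d)).
      branch 2.1 (add F (not d iff (b and not a))):
        F ((a and d) and not c): β-rule — branch into F (a and d)  //  F not c.
          branch 2.1.1 (add F (a and d)):
            F (not d iff (b and not a)): β-rule — branch into T not d, F (b and not a)  //  F not d, T (b and not a).
              branch 2.1.1.1 (add T not d, F (b and not a)):
                F (a and d): β-rule — branch into F a  //  F d.
                  branch 2.1.1.1.1 (add F a):
                    F (b and not a): β-rule — branch into F b  //  F not a.
                      branch 2.1.1.1.1.1 (add F b):
                        ○ open, literals {a=0, b=0, d=0}.
                      branch 2.1.1.1.1.2 (add F not a):
                        × closes — contains both a and not a.
                  branch 2.1.1.1.2 (add F d):
                    F (b and not a): β-rule — branch into F b  //  F not a.
                      branch 2.1.1.1.2.1 (add F b):
                        ○ open, literals {a=0, b=0, d=0}.
                      branch 2.1.1.1.2.2 (add F not a):
                        × closes — contains both a and not a.
              branch 2.1.1.2 (add F not d, T (b and not a)):
                T (b and not a): α-rule — add T b, T not a.
                F (a and d): β-rule — branch into F a  //  F d.
                  branch 2.1.1.2.1 (add F a):
                    ○ open, literals {a=0, b=1, d=1}.
                  branch 2.1.1.2.2 (add F d):
                    × closes — contains both d and not d.
          branch 2.1.2 (add F not c):
            F (not d iff (b and not a)): β-rule — branch into T not d, F (b and not a)  //  F not d, T (b and not a).
              branch 2.1.2.1 (add T not d, F (b and not a)):
                F (b and not a): β-rule — branch into F b  //  F not a.
                  branch 2.1.2.1.1 (add F b):
                    ○ open, literals {a=0, b=0, c=1, d=0}.
                  branch 2.1.2.1.2 (add F not a):
                    × closes — contains both a and not a.
              branch 2.1.2.2 (add F not d, T (b and not a)):
                T (b and not a): α-rule — add T b, T not a.
                ○ open, literals {a=0, b=1, c=1, d=1}.
      branch 2.2 (add F (a and (a or d))):
        F ((a and d) and not c): β-rule — branch into F (a and d)  //  F not c.
          branch 2.2.1 (add F (a and d)):
            F (a and (a or d)): β-rule — branch into F a  //  F (a or d).
              branch 2.2.1.1 (add F a):
                F (a and d): β-rule — branch into F a  //  F d.
                  branch 2.2.1.1.1 (add F a):
                    ○ open, literals {a=0}.
                  branch 2.2.1.1.2 (add F d):
                    ○ open, literals {a=0, d=0}.
              branch 2.2.1.2 (add F (a or d)):
                F (a or d): α-rule — add F a, F d.
                F (a and d): β-rule — branch into F a  //  F d.
                  branch 2.2.1.2.1 (add F a):
                    ○ open, literals {a=0, d=0}.
                  branch 2.2.1.2.2 (add F d):
                    ○ open, literals {a=0, d=0}.
          branch 2.2.2 (add F not c):
            F (a and (a or d)): β-rule — branch into F a  //  F (a or d).
              branch 2.2.2.1 (add F a):
                ○ open, literals {a=0, c=1}.
              branch 2.2.2.2 (add F (a or d)):
                F (a or d): α-rule — add F a, F d.
                ○ open, literals {a=0, c=1, d=0}.
6 branches closed, 19 open.
Each open branch fixes some atoms; the unmentioned ones are free. Counting distinct full assignments: branch {a=1, b=0, d=1} (c) contributes 2 new; branch {a=1, d=1} (b, c) contributes 2 new; branch {a=1, b=0, d=1} (c) contributes 0 new; branch {a=1, d=1} (b, c) contributes 0 new; branch {a=1, b=0, c=0, d=1} (none free) contributes 0 new; branch {a=1, c=0, d=1} (b) contributes 0 new; branch {a=1, b=0, c=0, d=1} (none free) contributes 0 new; branch {a=1, c=0, d=1} (b) contributes 0 new; branch {a=0, b=0, d=0} (c) contributes 2 new; branch {a=0, b=0, d=0} (c) contributes 0 new; branch {a=0, b=1, d=1} (c) contributes 2 new; branch {a=0, b=0, c=1, d=0} (none free) contributes 0 new; branch {a=0, b=1, c=1, d=1} (none free) contributes 0 new; branch {a=0} (b, d, c) contributes 4 new; branch {a=0, d=0} (b, c) contributes 0 new; branch {a=0, d=0} (b, c) contributes 0 new; branch {a=0, d=0} (b, c) contributes 0 new; branch {a=0, c=1} (b, d) contributes 0 new; branch {a=0, c=1, d=0} (b) contributes 0 new. Total: 12.

12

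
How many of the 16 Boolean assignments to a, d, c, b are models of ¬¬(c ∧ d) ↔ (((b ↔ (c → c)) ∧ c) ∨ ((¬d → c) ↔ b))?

8

Initial set: {T (¬¬(c ∧ d) ↔ (((b ↔ (c → c)) ∧ c) ∨ ((¬d → c) ↔ b)))}.
T (¬¬(c ∧ d) ↔ (((b ↔ (c → c)) ∧ c) ∨ ((¬d → c) ↔ b))): β-rule — branch into T ¬¬(c ∧ d), T (((b ↔ (c → c)) ∧ c) ∨ ((¬d → c) ↔ b))  //  F ¬¬(c ∧ d), F (((b ↔ (c → c)) ∧ c) ∨ ((¬d → c) ↔ b)).
  branch 1 (add T ¬¬(c ∧ d), T (((b ↔ (c → c)) ∧ c) ∨ ((¬d → c) ↔ b))):
    T ¬¬(c ∧ d): drop double negation, giving T (c ∧ d).
    T (c ∧ d): α-rule — add T c, T d.
    T (((b ↔ (c → c)) ∧ c) ∨ ((¬d → c) ↔ b)): β-rule — branch into T ((b ↔ (c → c)) ∧ c)  //  T ((¬d → c) ↔ b).
      branch 1.1 (add T ((b ↔ (c → c)) ∧ c)):
        T ((b ↔ (c → c)) ∧ c): α-rule — add T (b ↔ (c → c)), T c.
        T (b ↔ (c → c)): β-rule — branch into T b, T (c → c)  //  F b, F (c → c).
          branch 1.1.1 (add T b, T (c → c)):
            T (c → c): β-rule — branch into F c  //  T c.
              branch 1.1.1.1 (add F c):
                × closes — contains both c and ¬c.
              branch 1.1.1.2 (add T c):
                ○ open, literals {b=1, c=1, d=1}.
          branch 1.1.2 (add F b, F (c → c)):
            F (c → c): α-rule — add T c, F c.
            × closes — contains both c and ¬c.
      branch 1.2 (add T ((¬d → c) ↔ b)):
        T ((¬d → c) ↔ b): β-rule — branch into T (¬d → c), T b  //  F (¬d → c), F b.
          branch 1.2.1 (add T (¬d → c), T b):
            T (¬d → c): β-rule — branch into F ¬d  //  T c.
              branch 1.2.1.1 (add F ¬d):
                ○ open, literals {b=1, c=1, d=1}.
              branch 1.2.1.2 (add T c):
                ○ open, literals {b=1, c=1, d=1}.
          branch 1.2.2 (add F (¬d → c), F b):
            F (¬d → c): α-rule — add T ¬d, F c.
            × closes — contains both d and ¬d.
  branch 2 (add F ¬¬(c ∧ d), F (((b ↔ (c → c)) ∧ c) ∨ ((¬d → c) ↔ b))):
    F ¬¬(c ∧ d): drop double negation, giving F (c ∧ d).
    F (((b ↔ (c → c)) ∧ c) ∨ ((¬d → c) ↔ b)): α-rule — add F ((b ↔ (c → c)) ∧ c), F ((¬d → c) ↔ b).
    F (c ∧ d): β-rule — branch into F c  //  F d.
      branch 2.1 (add F c):
        F ((b ↔ (c → c)) ∧ c): β-rule — branch into F (b ↔ (c → c))  //  F c.
          branch 2.1.1 (add F (b ↔ (c → c))):
            F ((¬d → c) ↔ b): β-rule — branch into T (¬d → c), F b  //  F (¬d → c), T b.
              branch 2.1.1.1 (add T (¬d → c), F b):
                F (b ↔ (c → c)): β-rule — branch into T b, F (c → c)  //  F b, T (c → c).
                  branch 2.1.1.1.1 (add T b, F (c → c)):
                    × closes — contains both b and ¬b.
                  branch 2.1.1.1.2 (add F b, T (c → c)):
                    T (¬d → c): β-rule — branch into F ¬d  //  T c.
                      branch 2.1.1.1.2.1 (add F ¬d):
                        T (c → c): β-rule — branch into F c  //  T c.
                          branch 2.1.1.1.2.1.1 (add F c):
                            ○ open, literals {b=0, c=0, d=1}.
                          branch 2.1.1.1.2.1.2 (add T c):
                            × closes — contains both c and ¬c.
                      branch 2.1.1.1.2.2 (add T c):
                        × closes — contains both c and ¬c.
              branch 2.1.1.2 (add F (¬d → c), T b):
                F (¬d → c): α-rule — add T ¬d, F c.
                F (b ↔ (c → c)): β-rule — branch into T b, F (c → c)  //  F b, T (c → c).
                  branch 2.1.1.2.1 (add T b, F (c → c)):
                    F (c → c): α-rule — add T c, F c.
                    × closes — contains both c and ¬c.
                  branch 2.1.1.2.2 (add F b, T (c → c)):
                    × closes — contains both b and ¬b.
          branch 2.1.2 (add F c):
            F ((¬d → c) ↔ b): β-rule — branch into T (¬d → c), F b  //  F (¬d → c), T b.
              branch 2.1.2.1 (add T (¬d → c), F b):
                T (¬d → c): β-rule — branch into F ¬d  //  T c.
                  branch 2.1.2.1.1 (add F ¬d):
                    ○ open, literals {b=0, c=0, d=1}.
                  branch 2.1.2.1.2 (add T c):
                    × closes — contains both c and ¬c.
              branch 2.1.2.2 (add F (¬d → c), T b):
                F (¬d → c): α-rule — add T ¬d, F c.
                ○ open, literals {b=1, c=0, d=0}.
      branch 2.2 (add F d):
        F ((b ↔ (c → c)) ∧ c): β-rule — branch into F (b ↔ (c → c))  //  F c.
          branch 2.2.1 (add F (b ↔ (c → c))):
            F ((¬d → c) ↔ b): β-rule — branch into T (¬d → c), F b  //  F (¬d → c), T b.
              branch 2.2.1.1 (add T (¬d → c), F b):
                F (b ↔ (c → c)): β-rule — branch into T b, F (c → c)  //  F b, T (c → c).
                  branch 2.2.1.1.1 (add T b, F (c → c)):
                    × closes — contains both b and ¬b.
                  branch 2.2.1.1.2 (add F b, T (c → c)):
                    T (¬d → c): β-rule — branch into F ¬d  //  T c.
                      branch 2.2.1.1.2.1 (add F ¬d):
                        × closes — contains both d and ¬d.
                      branch 2.2.1.1.2.2 (add T c):
                        T (c → c): β-rule — branch into F c  //  T c.
                          branch 2.2.1.1.2.2.1 (add F c):
                            × closes — contains both c and ¬c.
                          branch 2.2.1.1.2.2.2 (add T c):
                            ○ open, literals {b=0, c=1, d=0}.
              branch 2.2.1.2 (add F (¬d → c), T b):
                F (¬d → c): α-rule — add T ¬d, F c.
                F (b ↔ (c → c)): β-rule — branch into T b, F (c → c)  //  F b, T (c → c).
                  branch 2.2.1.2.1 (add T b, F (c → c)):
                    F (c → c): α-rule — add T c, F c.
                    × closes — contains both c and ¬c.
                  branch 2.2.1.2.2 (add F b, T (c → c)):
                    × closes — contains both b and ¬b.
          branch 2.2.2 (add F c):
            F ((¬d → c) ↔ b): β-rule — branch into T (¬d → c), F b  //  F (¬d → c), T b.
              branch 2.2.2.1 (add T (¬d → c), F b):
                T (¬d → c): β-rule — branch into F ¬d  //  T c.
                  branch 2.2.2.1.1 (add F ¬d):
                    × closes — contains both d and ¬d.
                  branch 2.2.2.1.2 (add T c):
                    × closes — contains both c and ¬c.
              branch 2.2.2.2 (add F (¬d → c), T b):
                F (¬d → c): α-rule — add T ¬d, F c.
                ○ open, literals {b=1, c=0, d=0}.
16 branches closed, 8 open.
Each open branch fixes some atoms; the unmentioned ones are free. Counting distinct full assignments: branch {b=1, c=1, d=1} (a) contributes 2 new; branch {b=1, c=1, d=1} (a) contributes 0 new; branch {b=1, c=1, d=1} (a) contributes 0 new; branch {b=0, c=0, d=1} (a) contributes 2 new; branch {b=0, c=0, d=1} (a) contributes 0 new; branch {b=1, c=0, d=0} (a) contributes 2 new; branch {b=0, c=1, d=0} (a) contributes 2 new; branch {b=1, c=0, d=0} (a) contributes 0 new. Total: 8.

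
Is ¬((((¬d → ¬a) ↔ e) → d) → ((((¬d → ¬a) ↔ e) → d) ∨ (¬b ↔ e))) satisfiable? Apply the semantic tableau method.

Unsatisfiable

Initial set: {¬((((¬d → ¬a) ↔ e) → d) → ((((¬d → ¬a) ↔ e) → d) ∨ (¬b ↔ e)))}.
¬((((¬d → ¬a) ↔ e) → d) → ((((¬d → ¬a) ↔ e) → d) ∨ (¬b ↔ e))): α-rule — add (((¬d → ¬a) ↔ e) → d), ¬((((¬d → ¬a) ↔ e) → d) ∨ (¬b ↔ e)).
¬((((¬d → ¬a) ↔ e) → d) ∨ (¬b ↔ e)): α-rule — add ¬(((¬d → ¬a) ↔ e) → d), ¬(¬b ↔ e).
¬(((¬d → ¬a) ↔ e) → d): α-rule — add ((¬d → ¬a) ↔ e), ¬d.
(((¬d → ¬a) ↔ e) → d): β-rule — branch into ¬((¬d → ¬a) ↔ e)  //  d.
  branch 1 (add ¬((¬d → ¬a) ↔ e)):
    ¬(¬b ↔ e): β-rule — branch into ¬b, ¬e  //  ¬¬b, e.
      branch 1.1 (add ¬b, ¬e):
        ((¬d → ¬a) ↔ e): β-rule — branch into (¬d → ¬a), e  //  ¬(¬d → ¬a), ¬e.
          branch 1.1.1 (add (¬d → ¬a), e):
            × closes — contains both e and ¬e.
          branch 1.1.2 (add ¬(¬d → ¬a), ¬e):
            ¬(¬d → ¬a): α-rule — add ¬d, ¬¬a.
            ¬((¬d → ¬a) ↔ e): β-rule — branch into (¬d → ¬a), ¬e  //  ¬(¬d → ¬a), e.
              branch 1.1.2.1 (add (¬d → ¬a), ¬e):
                (¬d → ¬a): β-rule — branch into ¬¬d  //  ¬a.
                  branch 1.1.2.1.1 (add ¬¬d):
                    × closes — contains both d and ¬d.
                  branch 1.1.2.1.2 (add ¬a):
                    × closes — contains both a and ¬a.
              branch 1.1.2.2 (add ¬(¬d → ¬a), e):
                × closes — contains both e and ¬e.
      branch 1.2 (add ¬¬b, e):
        ((¬d → ¬a) ↔ e): β-rule — branch into (¬d → ¬a), e  //  ¬(¬d → ¬a), ¬e.
          branch 1.2.1 (add (¬d → ¬a), e):
            ¬((¬d → ¬a) ↔ e): β-rule — branch into (¬d → ¬a), ¬e  //  ¬(¬d → ¬a), e.
              branch 1.2.1.1 (add (¬d → ¬a), ¬e):
                × closes — contains both e and ¬e.
              branch 1.2.1.2 (add ¬(¬d → ¬a), e):
                ¬(¬d → ¬a): α-rule — add ¬d, ¬¬a.
                (¬d → ¬a): β-rule — branch into ¬¬d  //  ¬a.
                  branch 1.2.1.2.1 (add ¬¬d):
                    × closes — contains both d and ¬d.
                  branch 1.2.1.2.2 (add ¬a):
                    × closes — contains both a and ¬a.
          branch 1.2.2 (add ¬(¬d → ¬a), ¬e):
            × closes — contains both e and ¬e.
  branch 2 (add d):
    × closes — contains both d and ¬d.
All 9 branches close.
Every branch closed; the formula is unsatisfiable.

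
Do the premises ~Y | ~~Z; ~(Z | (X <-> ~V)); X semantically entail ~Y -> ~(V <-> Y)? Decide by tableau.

Yes

Initial set: {(~Y | ~~Z); ~(Z | (X <-> ~V)); X; ~(~Y -> ~(V <-> Y))}.
~(Z | (X <-> ~V)): α-rule — add ~Z, ~(X <-> ~V).
~(~Y -> ~(V <-> Y)): α-rule — add ~Y, ~~(V <-> Y).
(~Y | ~~Z): β-rule — branch into ~Y  //  ~~Z.
  branch 1 (add ~Y):
    ~(X <-> ~V): β-rule — branch into X, ~~V  //  ~X, ~V.
      branch 1.1 (add X, ~~V):
        ~~(V <-> Y): β-rule — branch into V, Y  //  ~V, ~Y.
          branch 1.1.1 (add V, Y):
            × closes — contains both Y and ~Y.
          branch 1.1.2 (add ~V, ~Y):
            × closes — contains both V and ~V.
      branch 1.2 (add ~X, ~V):
        × closes — contains both X and ~X.
  branch 2 (add ~~Z):
    ~~Z: drop double negation, giving Z.
    × closes — contains both Z and ~Z.
All 4 branches close.
Every branch closed, so the premises entail the conclusion.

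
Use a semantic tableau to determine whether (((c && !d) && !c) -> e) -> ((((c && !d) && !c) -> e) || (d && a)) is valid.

Valid

Assume the negation and expand:
Initial set: {!((((c && !d) && !c) -> e) -> ((((c && !d) && !c) -> e) || (d && a)))}.
!((((c && !d) && !c) -> e) -> ((((c && !d) && !c) -> e) || (d && a))): α-rule — add (((c && !d) && !c) -> e), !((((c && !d) && !c) -> e) || (d && a)).
!((((c && !d) && !c) -> e) || (d && a)): α-rule — add !(((c && !d) && !c) -> e), !(d && a).
!(((c && !d) && !c) -> e): α-rule — add ((c && !d) && !c), !e.
((c && !d) && !c): α-rule — add (c && !d), !c.
(c && !d): α-rule — add c, !d.
× closes — contains both c and !c.
All 1 branch closes.
Every branch closed, so the negation is unsatisfiable and the formula is valid.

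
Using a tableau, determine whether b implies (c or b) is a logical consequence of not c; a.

Yes

Initial set: {not c; a; not (b implies (c or b))}.
not (b implies (c or b)): α-rule — add b, not (c or b).
not (c or b): α-rule — add not c, not b.
× closes — contains both b and not b.
All 1 branch closes.
Every branch closed, so the premises entail the conclusion.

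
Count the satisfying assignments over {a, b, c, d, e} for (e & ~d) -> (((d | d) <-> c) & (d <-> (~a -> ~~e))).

Initial set: {((e & ~d) -> (((d | d) <-> c) & (d <-> (~a -> ~~e))))}.
((e & ~d) -> (((d | d) <-> c) & (d <-> (~a -> ~~e)))): β-rule — branch into ~(e & ~d)  //  (((d | d) <-> c) & (d <-> (~a -> ~~e))).
  branch 1 (add ~(e & ~d)):
    ~(e & ~d): β-rule — branch into ~e  //  ~~d.
      branch 1.1 (add ~e):
        ○ open, literals {e=false}.
      branch 1.2 (add ~~d):
        ○ open, literals {d=true}.
  branch 2 (add (((d | d) <-> c) & (d <-> (~a -> ~~e)))):
    (((d | d) <-> c) & (d <-> (~a -> ~~e))): α-rule — add ((d | d) <-> c), (d <-> (~a -> ~~e)).
    ((d | d) <-> c): β-rule — branch into (d | d), c  //  ~(d | d), ~c.
      branch 2.1 (add (d | d), c):
        (d <-> (~a -> ~~e)): β-rule — branch into d, (~a -> ~~e)  //  ~d, ~(~a -> ~~e).
          branch 2.1.1 (add d, (~a -> ~~e)):
            (d | d): β-rule — branch into d  //  d.
              branch 2.1.1.1 (add d):
                (~a -> ~~e): β-rule — branch into ~~a  //  ~~e.
                  branch 2.1.1.1.1 (add ~~a):
                    ○ open, literals {a=true, c=true, d=true}.
                  branch 2.1.1.1.2 (add ~~e):
                    ~~e: drop double negation, giving e.
                    ○ open, literals {c=true, d=true, e=true}.
              branch 2.1.1.2 (add d):
                (~a -> ~~e): β-rule — branch into ~~a  //  ~~e.
                  branch 2.1.1.2.1 (add ~~a):
                    ○ open, literals {a=true, c=true, d=true}.
                  branch 2.1.1.2.2 (add ~~e):
                    ~~e: drop double negation, giving e.
                    ○ open, literals {c=true, d=true, e=true}.
          branch 2.1.2 (add ~d, ~(~a -> ~~e)):
            ~(~a -> ~~e): α-rule — add ~a, ~~~e.
            ~~~e: drop double negation, giving ~e.
            (d | d): β-rule — branch into d  //  d.
              branch 2.1.2.1 (add d):
                × closes — contains both d and ~d.
              branch 2.1.2.2 (add d):
                × closes — contains both d and ~d.
      branch 2.2 (add ~(d | d), ~c):
        ~(d | d): α-rule — add ~d, ~d.
        (d <-> (~a -> ~~e)): β-rule — branch into d, (~a -> ~~e)  //  ~d, ~(~a -> ~~e).
          branch 2.2.1 (add d, (~a -> ~~e)):
            × closes — contains both d and ~d.
          branch 2.2.2 (add ~d, ~(~a -> ~~e)):
            ~(~a -> ~~e): α-rule — add ~a, ~~~e.
            ~~~e: drop double negation, giving ~e.
            ○ open, literals {a=false, c=false, d=false, e=false}.
3 branches closed, 7 open.
Each open branch fixes some atoms; the unmentioned ones are free. Counting distinct full assignments: branch {e=false} (a, b, c, d) contributes 16 new; branch {d=true} (a, b, c, e) contributes 8 new; branch {a=true, c=true, d=true} (b, e) contributes 0 new; branch {c=true, d=true, e=true} (a, b) contributes 0 new; branch {a=true, c=true, d=true} (b, e) contributes 0 new; branch {c=true, d=true, e=true} (a, b) contributes 0 new; branch {a=false, c=false, d=false, e=false} (b) contributes 0 new. Total: 24.

24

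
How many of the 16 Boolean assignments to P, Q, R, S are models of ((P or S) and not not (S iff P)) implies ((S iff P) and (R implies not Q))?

Initial set: {(((P or S) and not not (S iff P)) implies ((S iff P) and (R implies not Q)))}.
(((P or S) and not not (S iff P)) implies ((S iff P) and (R implies not Q))): β-rule — branch into not ((P or S) and not not (S iff P))  //  ((S iff P) and (R implies not Q)).
  branch 1 (add not ((P or S) and not not (S iff P))):
    not ((P or S) and not not (S iff P)): β-rule — branch into not (P or S)  //  not not not (S iff P).
      branch 1.1 (add not (P or S)):
        not (P or S): α-rule — add not P, not S.
        ○ open, literals {P=false, S=false}.
      branch 1.2 (add not not not (S iff P)):
        not not not (S iff P): drop double negation, giving not (S iff P).
        not (S iff P): β-rule — branch into S, not P  //  not S, P.
          branch 1.2.1 (add S, not P):
            ○ open, literals {P=false, S=true}.
          branch 1.2.2 (add not S, P):
            ○ open, literals {P=true, S=false}.
  branch 2 (add ((S iff P) and (R implies not Q))):
    ((S iff P) and (R implies not Q)): α-rule — add (S iff P), (R implies not Q).
    (S iff P): β-rule — branch into S, P  //  not S, not P.
      branch 2.1 (add S, P):
        (R implies not Q): β-rule — branch into not R  //  not Q.
          branch 2.1.1 (add not R):
            ○ open, literals {P=true, R=false, S=true}.
          branch 2.1.2 (add not Q):
            ○ open, literals {P=true, Q=false, S=true}.
      branch 2.2 (add not S, not P):
        (R implies not Q): β-rule — branch into not R  //  not Q.
          branch 2.2.1 (add not R):
            ○ open, literals {P=false, R=false, S=false}.
          branch 2.2.2 (add not Q):
            ○ open, literals {P=false, Q=false, S=false}.
0 branches closed, 7 open.
Each open branch fixes some atoms; the unmentioned ones are free. Counting distinct full assignments: branch {P=false, S=false} (Q, R) contributes 4 new; branch {P=false, S=true} (Q, R) contributes 4 new; branch {P=true, S=false} (Q, R) contributes 4 new; branch {P=true, R=false, S=true} (Q) contributes 2 new; branch {P=true, Q=false, S=true} (R) contributes 1 new; branch {P=false, R=false, S=false} (Q) contributes 0 new; branch {P=false, Q=false, S=false} (R) contributes 0 new. Total: 15.

15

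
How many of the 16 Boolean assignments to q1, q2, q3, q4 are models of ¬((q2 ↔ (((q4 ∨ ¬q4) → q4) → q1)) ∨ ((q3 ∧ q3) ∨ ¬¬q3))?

4

Initial set: {¬((q2 ↔ (((q4 ∨ ¬q4) → q4) → q1)) ∨ ((q3 ∧ q3) ∨ ¬¬q3))}.
¬((q2 ↔ (((q4 ∨ ¬q4) → q4) → q1)) ∨ ((q3 ∧ q3) ∨ ¬¬q3)): α-rule — add ¬(q2 ↔ (((q4 ∨ ¬q4) → q4) → q1)), ¬((q3 ∧ q3) ∨ ¬¬q3).
¬((q3 ∧ q3) ∨ ¬¬q3): α-rule — add ¬(q3 ∧ q3), ¬¬¬q3.
¬¬¬q3: drop double negation, giving ¬q3.
¬(q2 ↔ (((q4 ∨ ¬q4) → q4) → q1)): β-rule — branch into q2, ¬(((q4 ∨ ¬q4) → q4) → q1)  //  ¬q2, (((q4 ∨ ¬q4) → q4) → q1).
  branch 1 (add q2, ¬(((q4 ∨ ¬q4) → q4) → q1)):
    ¬(((q4 ∨ ¬q4) → q4) → q1): α-rule — add ((q4 ∨ ¬q4) → q4), ¬q1.
    ¬(q3 ∧ q3): β-rule — branch into ¬q3  //  ¬q3.
      branch 1.1 (add ¬q3):
        ((q4 ∨ ¬q4) → q4): β-rule — branch into ¬(q4 ∨ ¬q4)  //  q4.
          branch 1.1.1 (add ¬(q4 ∨ ¬q4)):
            ¬(q4 ∨ ¬q4): α-rule — add ¬q4, ¬¬q4.
            × closes — contains both q4 and ¬q4.
          branch 1.1.2 (add q4):
            ○ open, literals {q1=0, q2=1, q3=0, q4=1}.
      branch 1.2 (add ¬q3):
        ((q4 ∨ ¬q4) → q4): β-rule — branch into ¬(q4 ∨ ¬q4)  //  q4.
          branch 1.2.1 (add ¬(q4 ∨ ¬q4)):
            ¬(q4 ∨ ¬q4): α-rule — add ¬q4, ¬¬q4.
            × closes — contains both q4 and ¬q4.
          branch 1.2.2 (add q4):
            ○ open, literals {q1=0, q2=1, q3=0, q4=1}.
  branch 2 (add ¬q2, (((q4 ∨ ¬q4) → q4) → q1)):
    ¬(q3 ∧ q3): β-rule — branch into ¬q3  //  ¬q3.
      branch 2.1 (add ¬q3):
        (((q4 ∨ ¬q4) → q4) → q1): β-rule — branch into ¬((q4 ∨ ¬q4) → q4)  //  q1.
          branch 2.1.1 (add ¬((q4 ∨ ¬q4) → q4)):
            ¬((q4 ∨ ¬q4) → q4): α-rule — add (q4 ∨ ¬q4), ¬q4.
            (q4 ∨ ¬q4): β-rule — branch into q4  //  ¬q4.
              branch 2.1.1.1 (add q4):
                × closes — contains both q4 and ¬q4.
              branch 2.1.1.2 (add ¬q4):
                ○ open, literals {q2=0, q3=0, q4=0}.
          branch 2.1.2 (add q1):
            ○ open, literals {q1=1, q2=0, q3=0}.
      branch 2.2 (add ¬q3):
        (((q4 ∨ ¬q4) → q4) → q1): β-rule — branch into ¬((q4 ∨ ¬q4) → q4)  //  q1.
          branch 2.2.1 (add ¬((q4 ∨ ¬q4) → q4)):
            ¬((q4 ∨ ¬q4) → q4): α-rule — add (q4 ∨ ¬q4), ¬q4.
            (q4 ∨ ¬q4): β-rule — branch into q4  //  ¬q4.
              branch 2.2.1.1 (add q4):
                × closes — contains both q4 and ¬q4.
              branch 2.2.1.2 (add ¬q4):
                ○ open, literals {q2=0, q3=0, q4=0}.
          branch 2.2.2 (add q1):
            ○ open, literals {q1=1, q2=0, q3=0}.
4 branches closed, 6 open.
Each open branch fixes some atoms; the unmentioned ones are free. Counting distinct full assignments: branch {q1=0, q2=1, q3=0, q4=1} (none free) contributes 1 new; branch {q1=0, q2=1, q3=0, q4=1} (none free) contributes 0 new; branch {q2=0, q3=0, q4=0} (q1) contributes 2 new; branch {q1=1, q2=0, q3=0} (q4) contributes 1 new; branch {q2=0, q3=0, q4=0} (q1) contributes 0 new; branch {q1=1, q2=0, q3=0} (q4) contributes 0 new. Total: 4.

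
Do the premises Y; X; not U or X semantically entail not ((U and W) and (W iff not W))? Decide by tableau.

Yes

Initial set: {T Y; T X; T (not U or X); F not ((U and W) and (W iff not W))}.
F not ((U and W) and (W iff not W)): α-rule — add T (U and W), T (W iff not W).
T (U and W): α-rule — add T U, T W.
T (not U or X): β-rule — branch into T not U  //  T X.
  branch 1 (add T not U):
    × closes — contains both U and not U.
  branch 2 (add T X):
    T (W iff not W): β-rule — branch into T W, T not W  //  F W, F not W.
      branch 2.1 (add T W, T not W):
        × closes — contains both W and not W.
      branch 2.2 (add F W, F not W):
        × closes — contains both W and not W.
All 3 branches close.
Every branch closed, so the premises entail the conclusion.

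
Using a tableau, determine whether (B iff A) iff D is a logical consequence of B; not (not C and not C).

No

Initial set: {B; not (not C and not C); not ((B iff A) iff D)}.
not (not C and not C): β-rule — branch into not not C  //  not not C.
  branch 1 (add not not C):
    not ((B iff A) iff D): β-rule — branch into (B iff A), not D  //  not (B iff A), D.
      branch 1.1 (add (B iff A), not D):
        (B iff A): β-rule — branch into B, A  //  not B, not A.
          branch 1.1.1 (add B, A):
            ○ open, literals {A=1, B=1, C=1, D=0}.
          branch 1.1.2 (add not B, not A):
            × closes — contains both B and not B.
      branch 1.2 (add not (B iff A), D):
        not (B iff A): β-rule — branch into B, not A  //  not B, A.
          branch 1.2.1 (add B, not A):
            ○ open, literals {A=0, B=1, C=1, D=1}.
          branch 1.2.2 (add not B, A):
            × closes — contains both B and not B.
  branch 2 (add not not C):
    not ((B iff A) iff D): β-rule — branch into (B iff A), not D  //  not (B iff A), D.
      branch 2.1 (add (B iff A), not D):
        (B iff A): β-rule — branch into B, A  //  not B, not A.
          branch 2.1.1 (add B, A):
            ○ open, literals {A=1, B=1, C=1, D=0}.
          branch 2.1.2 (add not B, not A):
            × closes — contains both B and not B.
      branch 2.2 (add not (B iff A), D):
        not (B iff A): β-rule — branch into B, not A  //  not B, A.
          branch 2.2.1 (add B, not A):
            ○ open, literals {A=0, B=1, C=1, D=1}.
          branch 2.2.2 (add not B, A):
            × closes — contains both B and not B.
4 branches closed, 4 open.
An open branch gives a countermodel: A=1, B=1, C=1, D=0 (unmentioned atoms arbitrary); the premises hold there but the conclusion fails.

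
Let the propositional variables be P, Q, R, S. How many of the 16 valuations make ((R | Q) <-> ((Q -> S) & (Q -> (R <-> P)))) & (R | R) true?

Initial set: {(((R | Q) <-> ((Q -> S) & (Q -> (R <-> P)))) & (R | R))}.
(((R | Q) <-> ((Q -> S) & (Q -> (R <-> P)))) & (R | R)): α-rule — add ((R | Q) <-> ((Q -> S) & (Q -> (R <-> P)))), (R | R).
((R | Q) <-> ((Q -> S) & (Q -> (R <-> P)))): β-rule — branch into (R | Q), ((Q -> S) & (Q -> (R <-> P)))  //  ~(R | Q), ~((Q -> S) & (Q -> (R <-> P))).
  branch 1 (add (R | Q), ((Q -> S) & (Q -> (R <-> P)))):
    ((Q -> S) & (Q -> (R <-> P))): α-rule — add (Q -> S), (Q -> (R <-> P)).
    (R | R): β-rule — branch into R  //  R.
      branch 1.1 (add R):
        (R | Q): β-rule — branch into R  //  Q.
          branch 1.1.1 (add R):
            (Q -> S): β-rule — branch into ~Q  //  S.
              branch 1.1.1.1 (add ~Q):
                (Q -> (R <-> P)): β-rule — branch into ~Q  //  (R <-> P).
                  branch 1.1.1.1.1 (add ~Q):
                    ○ open, literals {Q=F, R=T}.
                  branch 1.1.1.1.2 (add (R <-> P)):
                    (R <-> P): β-rule — branch into R, P  //  ~R, ~P.
                      branch 1.1.1.1.2.1 (add R, P):
                        ○ open, literals {P=T, Q=F, R=T}.
                      branch 1.1.1.1.2.2 (add ~R, ~P):
                        × closes — contains both R and ~R.
              branch 1.1.1.2 (add S):
                (Q -> (R <-> P)): β-rule — branch into ~Q  //  (R <-> P).
                  branch 1.1.1.2.1 (add ~Q):
                    ○ open, literals {Q=F, R=T, S=T}.
                  branch 1.1.1.2.2 (add (R <-> P)):
                    (R <-> P): β-rule — branch into R, P  //  ~R, ~P.
                      branch 1.1.1.2.2.1 (add R, P):
                        ○ open, literals {P=T, R=T, S=T}.
                      branch 1.1.1.2.2.2 (add ~R, ~P):
                        × closes — contains both R and ~R.
          branch 1.1.2 (add Q):
            (Q -> S): β-rule — branch into ~Q  //  S.
              branch 1.1.2.1 (add ~Q):
                × closes — contains both Q and ~Q.
              branch 1.1.2.2 (add S):
                (Q -> (R <-> P)): β-rule — branch into ~Q  //  (R <-> P).
                  branch 1.1.2.2.1 (add ~Q):
                    × closes — contains both Q and ~Q.
                  branch 1.1.2.2.2 (add (R <-> P)):
                    (R <-> P): β-rule — branch into R, P  //  ~R, ~P.
                      branch 1.1.2.2.2.1 (add R, P):
                        ○ open, literals {P=T, Q=T, R=T, S=T}.
                      branch 1.1.2.2.2.2 (add ~R, ~P):
                        × closes — contains both R and ~R.
      branch 1.2 (add R):
        (R | Q): β-rule — branch into R  //  Q.
          branch 1.2.1 (add R):
            (Q -> S): β-rule — branch into ~Q  //  S.
              branch 1.2.1.1 (add ~Q):
                (Q -> (R <-> P)): β-rule — branch into ~Q  //  (R <-> P).
                  branch 1.2.1.1.1 (add ~Q):
                    ○ open, literals {Q=F, R=T}.
                  branch 1.2.1.1.2 (add (R <-> P)):
                    (R <-> P): β-rule — branch into R, P  //  ~R, ~P.
                      branch 1.2.1.1.2.1 (add R, P):
                        ○ open, literals {P=T, Q=F, R=T}.
                      branch 1.2.1.1.2.2 (add ~R, ~P):
                        × closes — contains both R and ~R.
              branch 1.2.1.2 (add S):
                (Q -> (R <-> P)): β-rule — branch into ~Q  //  (R <-> P).
                  branch 1.2.1.2.1 (add ~Q):
                    ○ open, literals {Q=F, R=T, S=T}.
                  branch 1.2.1.2.2 (add (R <-> P)):
                    (R <-> P): β-rule — branch into R, P  //  ~R, ~P.
                      branch 1.2.1.2.2.1 (add R, P):
                        ○ open, literals {P=T, R=T, S=T}.
                      branch 1.2.1.2.2.2 (add ~R, ~P):
                        × closes — contains both R and ~R.
          branch 1.2.2 (add Q):
            (Q -> S): β-rule — branch into ~Q  //  S.
              branch 1.2.2.1 (add ~Q):
                × closes — contains both Q and ~Q.
              branch 1.2.2.2 (add S):
                (Q -> (R <-> P)): β-rule — branch into ~Q  //  (R <-> P).
                  branch 1.2.2.2.1 (add ~Q):
                    × closes — contains both Q and ~Q.
                  branch 1.2.2.2.2 (add (R <-> P)):
                    (R <-> P): β-rule — branch into R, P  //  ~R, ~P.
                      branch 1.2.2.2.2.1 (add R, P):
                        ○ open, literals {P=T, Q=T, R=T, S=T}.
                      branch 1.2.2.2.2.2 (add ~R, ~P):
                        × closes — contains both R and ~R.
  branch 2 (add ~(R | Q), ~((Q -> S) & (Q -> (R <-> P)))):
    ~(R | Q): α-rule — add ~R, ~Q.
    (R | R): β-rule — branch into R  //  R.
      branch 2.1 (add R):
        × closes — contains both R and ~R.
      branch 2.2 (add R):
        × closes — contains both R and ~R.
12 branches closed, 10 open.
Each open branch fixes some atoms; the unmentioned ones are free. Counting distinct full assignments: branch {Q=F, R=T} (P, S) contributes 4 new; branch {P=T, Q=F, R=T} (S) contributes 0 new; branch {Q=F, R=T, S=T} (P) contributes 0 new; branch {P=T, R=T, S=T} (Q) contributes 1 new; branch {P=T, Q=T, R=T, S=T} (none free) contributes 0 new; branch {Q=F, R=T} (P, S) contributes 0 new; branch {P=T, Q=F, R=T} (S) contributes 0 new; branch {Q=F, R=T, S=T} (P) contributes 0 new; branch {P=T, R=T, S=T} (Q) contributes 0 new; branch {P=T, Q=T, R=T, S=T} (none free) contributes 0 new. Total: 5.

5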